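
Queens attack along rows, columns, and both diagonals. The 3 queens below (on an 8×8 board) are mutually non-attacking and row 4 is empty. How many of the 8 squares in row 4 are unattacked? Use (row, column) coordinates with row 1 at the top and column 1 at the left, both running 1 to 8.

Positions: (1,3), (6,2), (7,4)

2

(1,3) attacks row 4 at column 3 and diagonals 6.
(6,2) attacks row 4 at column 2 and diagonals 4.
(7,4) attacks row 4 at column 4 and diagonals 1, 7.
Attacked columns: {1, 2, 3, 4, 6, 7}. Safe: {5, 8}.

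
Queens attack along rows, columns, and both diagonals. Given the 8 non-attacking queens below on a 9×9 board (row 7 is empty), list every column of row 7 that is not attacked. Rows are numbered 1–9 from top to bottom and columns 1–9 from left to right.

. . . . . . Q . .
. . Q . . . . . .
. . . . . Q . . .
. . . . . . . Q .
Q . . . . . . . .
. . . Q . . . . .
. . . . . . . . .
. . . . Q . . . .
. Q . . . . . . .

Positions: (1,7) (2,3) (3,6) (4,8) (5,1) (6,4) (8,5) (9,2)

columns 9

(1,7) attacks row 7 at column 7 and diagonals 1.
(2,3) attacks row 7 at column 3 and diagonals 8.
(3,6) attacks row 7 at column 6 and diagonals 2.
(4,8) attacks row 7 at column 8 and diagonals 5.
(5,1) attacks row 7 at column 1 and diagonals 3.
(6,4) attacks row 7 at column 4 and diagonals 3, 5.
(8,5) attacks row 7 at column 5 and diagonals 4, 6.
(9,2) attacks row 7 at column 2 and diagonals 4.
Attacked columns: {1, 2, 3, 4, 5, 6, 7, 8}. Safe: {9}.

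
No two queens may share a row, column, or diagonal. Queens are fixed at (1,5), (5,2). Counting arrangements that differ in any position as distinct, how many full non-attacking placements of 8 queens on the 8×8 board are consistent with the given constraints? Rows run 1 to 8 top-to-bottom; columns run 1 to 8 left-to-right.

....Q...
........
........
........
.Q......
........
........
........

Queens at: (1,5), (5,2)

3

Branch on row 2: col 1 → 1; col 3 → 1; col 7 → 1; col 8 → 0.
Sum: 1 + 1 + 1 + 0 = 3.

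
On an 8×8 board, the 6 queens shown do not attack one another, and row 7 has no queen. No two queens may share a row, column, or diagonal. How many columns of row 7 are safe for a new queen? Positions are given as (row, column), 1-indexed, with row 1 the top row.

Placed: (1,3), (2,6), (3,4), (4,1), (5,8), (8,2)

2

(1,3) attacks row 7 at column 3.
(2,6) attacks row 7 at column 6 and diagonals 1.
(3,4) attacks row 7 at column 4 and diagonals 8.
(4,1) attacks row 7 at column 1 and diagonals 4.
(5,8) attacks row 7 at column 8 and diagonals 6.
(8,2) attacks row 7 at column 2 and diagonals 1, 3.
Attacked columns: {1, 2, 3, 4, 6, 8}. Safe: {5, 7}.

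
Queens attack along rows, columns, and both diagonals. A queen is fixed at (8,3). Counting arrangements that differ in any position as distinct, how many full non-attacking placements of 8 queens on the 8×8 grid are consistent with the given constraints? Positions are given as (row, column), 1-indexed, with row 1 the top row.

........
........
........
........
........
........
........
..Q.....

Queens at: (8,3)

16

Branch on row 1: col 1 → 2; col 2 → 2; col 4 → 3; col 5 → 4; col 6 → 5; col 7 → 0; col 8 → 0.
Sum: 2 + 2 + 3 + 4 + 5 + 0 + 0 = 16.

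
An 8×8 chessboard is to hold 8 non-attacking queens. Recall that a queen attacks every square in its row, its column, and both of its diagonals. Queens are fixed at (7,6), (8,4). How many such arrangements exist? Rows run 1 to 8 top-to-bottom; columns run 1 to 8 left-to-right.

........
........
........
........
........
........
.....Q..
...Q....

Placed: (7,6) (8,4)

Branch on row 1: col 1 → 0; col 2 → 1; col 3 → 0; col 5 → 1; col 7 → 1; col 8 → 0.
Sum: 0 + 1 + 0 + 1 + 1 + 0 = 3.

3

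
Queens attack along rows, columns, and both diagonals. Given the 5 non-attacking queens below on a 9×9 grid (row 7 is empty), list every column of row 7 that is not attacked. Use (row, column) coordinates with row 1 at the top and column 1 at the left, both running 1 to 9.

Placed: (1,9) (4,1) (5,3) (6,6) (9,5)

columns 2, 8

(1,9) attacks row 7 at column 9 and diagonals 3.
(4,1) attacks row 7 at column 1 and diagonals 4.
(5,3) attacks row 7 at column 3 and diagonals 1, 5.
(6,6) attacks row 7 at column 6 and diagonals 5, 7.
(9,5) attacks row 7 at column 5 and diagonals 3, 7.
Attacked columns: {1, 3, 4, 5, 6, 7, 9}. Safe: {2, 8}.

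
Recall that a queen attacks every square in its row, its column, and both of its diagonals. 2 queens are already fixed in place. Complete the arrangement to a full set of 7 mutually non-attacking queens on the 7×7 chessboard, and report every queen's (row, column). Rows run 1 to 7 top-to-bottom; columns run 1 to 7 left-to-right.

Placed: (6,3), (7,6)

Row 1: attacked by (6,3)→{3}; (7,6)→{6}. Safe: 1, 2, 4, 5, 7. Place at column 2.
Row 2: attacked by (1,2)→{1,2,3}; (6,3)→{3,7}; (7,6)→{1,6}. Safe: 4, 5. Place at column 5.
Row 3: attacked by (1,2)→{2,4}; (2,5)→{4,5,6}; (6,3)→{3,6}; (7,6)→{2,6}. Safe: 1, 7. Place at column 1.
Row 4: attacked by (1,2)→{2,5}; (2,5)→{3,5,7}; (3,1)→{1,2}; (6,3)→{1,3,5}; (7,6)→{3,6}. Safe: 4. Place at column 4.
Row 5: attacked by (1,2)→{2,6}; (2,5)→{2,5}; (3,1)→{1,3}; (4,4)→{3,4,5}; (6,3)→{2,3,4}; (7,6)→{4,6}. Safe: 7. Place at column 7.
Columns [2, 5, 1, 4, 7, 3, 6], r−c [-1, -3, 2, 0, -2, 3, 1], r+c [3, 7, 4, 8, 12, 9, 13] are all distinct, so no two queens attack.

(1,2) (2,5) (3,1) (4,4) (5,7) (6,3) (7,6)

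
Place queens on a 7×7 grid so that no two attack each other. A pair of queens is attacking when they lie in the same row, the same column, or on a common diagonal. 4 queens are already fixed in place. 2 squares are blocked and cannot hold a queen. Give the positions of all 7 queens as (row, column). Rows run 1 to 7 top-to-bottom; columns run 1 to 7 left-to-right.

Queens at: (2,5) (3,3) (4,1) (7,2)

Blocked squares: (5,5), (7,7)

(1,7) (2,5) (3,3) (4,1) (5,6) (6,4) (7,2)

Row 1: attacked by (2,5)→{4,5,6}; (3,3)→{1,3,5}; (4,1)→{1,4}; (7,2)→{2}. Safe: 7. Place at column 7.
Row 5: attacked by (1,7)→{3,7}; (2,5)→{2,5}; (3,3)→{1,3,5}; (4,1)→{1,2}; (7,2)→{2,4}. Blocked: 5. Safe: 6. Place at column 6.
Row 6: attacked by (1,7)→{2,7}; (2,5)→{1,5}; (3,3)→{3,6}; (4,1)→{1,3}; (5,6)→{5,6,7}; (7,2)→{1,2,3}. Safe: 4. Place at column 4.
Columns [7, 5, 3, 1, 6, 4, 2], r−c [-6, -3, 0, 3, -1, 2, 5], r+c [8, 7, 6, 5, 11, 10, 9] are all distinct, so no two queens attack.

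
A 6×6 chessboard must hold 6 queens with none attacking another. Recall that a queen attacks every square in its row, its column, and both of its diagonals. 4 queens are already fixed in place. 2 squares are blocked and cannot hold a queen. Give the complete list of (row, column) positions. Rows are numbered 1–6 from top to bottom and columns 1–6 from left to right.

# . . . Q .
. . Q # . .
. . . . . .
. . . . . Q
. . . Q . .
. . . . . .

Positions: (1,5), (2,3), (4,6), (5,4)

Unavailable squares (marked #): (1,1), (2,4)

(1,5) (2,3) (3,1) (4,6) (5,4) (6,2)

Row 3: attacked by (1,5)→{3,5}; (2,3)→{2,3,4}; (4,6)→{5,6}; (5,4)→{2,4,6}. Safe: 1. Place at column 1.
Row 6: attacked by (1,5)→{5}; (2,3)→{3}; (3,1)→{1,4}; (4,6)→{4,6}; (5,4)→{3,4,5}. Safe: 2. Place at column 2.
Columns [5, 3, 1, 6, 4, 2], r−c [-4, -1, 2, -2, 1, 4], r+c [6, 5, 4, 10, 9, 8] are all distinct, so no two queens attack.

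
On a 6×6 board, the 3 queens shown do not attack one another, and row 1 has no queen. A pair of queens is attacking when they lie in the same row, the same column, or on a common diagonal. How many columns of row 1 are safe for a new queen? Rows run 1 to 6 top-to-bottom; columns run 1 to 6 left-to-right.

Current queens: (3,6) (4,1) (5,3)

(3,6) attacks row 1 at column 6 and diagonals 4.
(4,1) attacks row 1 at column 1 and diagonals 4.
(5,3) attacks row 1 at column 3.
Attacked columns: {1, 3, 4, 6}. Safe: {2, 5}.

2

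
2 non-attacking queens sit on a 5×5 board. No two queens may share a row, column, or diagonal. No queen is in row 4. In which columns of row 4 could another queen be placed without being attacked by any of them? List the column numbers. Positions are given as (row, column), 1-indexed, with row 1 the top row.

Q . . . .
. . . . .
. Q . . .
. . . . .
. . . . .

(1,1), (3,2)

(1,1) attacks row 4 at column 1 and diagonals 4.
(3,2) attacks row 4 at column 2 and diagonals 1, 3.
Attacked columns: {1, 2, 3, 4}. Safe: {5}.

columns 5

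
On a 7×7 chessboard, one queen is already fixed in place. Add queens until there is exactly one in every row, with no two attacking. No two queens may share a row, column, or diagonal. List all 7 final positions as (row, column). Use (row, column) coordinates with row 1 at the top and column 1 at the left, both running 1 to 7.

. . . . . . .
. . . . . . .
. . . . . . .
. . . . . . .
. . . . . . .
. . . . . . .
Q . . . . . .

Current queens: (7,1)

(1,4) (2,7) (3,3) (4,6) (5,2) (6,5) (7,1)

Row 1: attacked by (7,1)→{1,7}. Safe: 2, 3, 4, 5, 6. Place at column 4.
Row 2: attacked by (1,4)→{3,4,5}; (7,1)→{1,6}. Safe: 2, 7. Place at column 7.
Row 3: attacked by (1,4)→{2,4,6}; (2,7)→{6,7}; (7,1)→{1,5}. Safe: 3. Place at column 3.
Row 4: attacked by (1,4)→{1,4,7}; (2,7)→{5,7}; (3,3)→{2,3,4}; (7,1)→{1,4}. Safe: 6. Place at column 6.
Row 5: attacked by (1,4)→{4}; (2,7)→{4,7}; (3,3)→{1,3,5}; (4,6)→{5,6,7}; (7,1)→{1,3}. Safe: 2. Place at column 2.
Row 6: attacked by (1,4)→{4}; (2,7)→{3,7}; (3,3)→{3,6}; (4,6)→{4,6}; (5,2)→{1,2,3}; (7,1)→{1,2}. Safe: 5. Place at column 5.
Columns [4, 7, 3, 6, 2, 5, 1], r−c [-3, -5, 0, -2, 3, 1, 6], r+c [5, 9, 6, 10, 7, 11, 8] are all distinct, so no two queens attack.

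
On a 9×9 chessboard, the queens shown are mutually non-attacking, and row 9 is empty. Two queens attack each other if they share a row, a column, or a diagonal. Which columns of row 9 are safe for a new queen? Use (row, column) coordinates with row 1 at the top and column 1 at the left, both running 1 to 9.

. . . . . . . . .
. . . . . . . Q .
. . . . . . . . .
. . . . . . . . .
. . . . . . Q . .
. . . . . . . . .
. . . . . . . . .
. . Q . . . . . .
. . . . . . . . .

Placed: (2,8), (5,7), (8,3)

columns 5, 6, 9

(2,8) attacks row 9 at column 8 and diagonals 1.
(5,7) attacks row 9 at column 7 and diagonals 3.
(8,3) attacks row 9 at column 3 and diagonals 2, 4.
Attacked columns: {1, 2, 3, 4, 7, 8}. Safe: {5, 6, 9}.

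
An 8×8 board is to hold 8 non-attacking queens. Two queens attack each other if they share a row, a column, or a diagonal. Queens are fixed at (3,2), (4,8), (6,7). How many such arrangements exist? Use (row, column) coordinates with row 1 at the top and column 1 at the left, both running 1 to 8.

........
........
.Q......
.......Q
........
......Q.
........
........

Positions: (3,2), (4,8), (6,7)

Branch on row 1: col 1 → 0; col 3 → 1; col 6 → 1.
Sum: 0 + 1 + 1 = 2.

2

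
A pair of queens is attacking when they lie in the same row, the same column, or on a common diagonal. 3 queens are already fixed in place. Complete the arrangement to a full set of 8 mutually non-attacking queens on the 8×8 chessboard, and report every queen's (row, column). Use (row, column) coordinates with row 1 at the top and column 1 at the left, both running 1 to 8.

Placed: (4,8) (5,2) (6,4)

Row 1: attacked by (4,8)→{5,8}; (5,2)→{2,6}; (6,4)→{4}. Safe: 1, 3, 7. Place at column 1.
Row 2: attacked by (1,1)→{1,2}; (4,8)→{6,8}; (5,2)→{2,5}; (6,4)→{4,8}. Safe: 3, 7. Place at column 7.
Row 3: attacked by (1,1)→{1,3}; (2,7)→{6,7,8}; (4,8)→{7,8}; (5,2)→{2,4}; (6,4)→{1,4,7}. Safe: 5. Place at column 5.
Row 7: attacked by (1,1)→{1,7}; (2,7)→{2,7}; (3,5)→{1,5}; (4,8)→{5,8}; (5,2)→{2,4}; (6,4)→{3,4,5}. Safe: 6. Place at column 6.
Row 8: attacked by (1,1)→{1,8}; (2,7)→{1,7}; (3,5)→{5}; (4,8)→{4,8}; (5,2)→{2,5}; (6,4)→{2,4,6}; (7,6)→{5,6,7}. Safe: 3. Place at column 3.
Columns [1, 7, 5, 8, 2, 4, 6, 3], r−c [0, -5, -2, -4, 3, 2, 1, 5], r+c [2, 9, 8, 12, 7, 10, 13, 11] are all distinct, so no two queens attack.

(1,1) (2,7) (3,5) (4,8) (5,2) (6,4) (7,6) (8,3)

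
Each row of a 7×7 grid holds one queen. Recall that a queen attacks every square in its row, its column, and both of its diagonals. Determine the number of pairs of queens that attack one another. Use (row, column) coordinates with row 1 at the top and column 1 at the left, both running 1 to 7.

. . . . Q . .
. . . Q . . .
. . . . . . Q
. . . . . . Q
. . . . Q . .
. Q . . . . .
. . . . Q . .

7

Same column: (1,5)–(5,5) (column 5); (1,5)–(7,5) (column 5); (3,7)–(4,7) (column 7); (5,5)–(7,5) (column 5).
Same diagonal: (1,5)–(2,4) (|1−2| = |5−4| = 1); (1,5)–(3,7) (|1−3| = |5−7| = 2); (3,7)–(5,5) (|3−5| = |7−5| = 2).
Total attacking pairs: 7.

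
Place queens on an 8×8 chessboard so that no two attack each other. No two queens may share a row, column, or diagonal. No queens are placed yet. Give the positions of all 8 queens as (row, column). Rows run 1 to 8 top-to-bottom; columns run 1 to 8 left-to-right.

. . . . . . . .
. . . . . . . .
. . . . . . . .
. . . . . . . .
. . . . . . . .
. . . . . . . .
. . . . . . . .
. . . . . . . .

(1,3) (2,5) (3,8) (4,4) (5,1) (6,7) (7,2) (8,6)

Row 1: Safe: 1, 2, 3, 4, 5, 6, 7, 8. Place at column 3.
Row 2: attacked by (1,3)→{2,3,4}. Safe: 1, 5, 6, 7, 8. Place at column 5.
Row 3: attacked by (1,3)→{1,3,5}; (2,5)→{4,5,6}. Safe: 2, 7, 8. Place at column 8.
Row 4: attacked by (1,3)→{3,6}; (2,5)→{3,5,7}; (3,8)→{7,8}. Safe: 1, 2, 4. Place at column 4.
Row 5: attacked by (1,3)→{3,7}; (2,5)→{2,5,8}; (3,8)→{6,8}; (4,4)→{3,4,5}. Safe: 1. Place at column 1.
Row 6: attacked by (1,3)→{3,8}; (2,5)→{1,5}; (3,8)→{5,8}; (4,4)→{2,4,6}; (5,1)→{1,2}. Safe: 7. Place at column 7.
Row 7: attacked by (1,3)→{3}; (2,5)→{5}; (3,8)→{4,8}; (4,4)→{1,4,7}; (5,1)→{1,3}; (6,7)→{6,7,8}. Safe: 2. Place at column 2.
Row 8: attacked by (1,3)→{3}; (2,5)→{5}; (3,8)→{3,8}; (4,4)→{4,8}; (5,1)→{1,4}; (6,7)→{5,7}; (7,2)→{1,2,3}. Safe: 6. Place at column 6.
Columns [3, 5, 8, 4, 1, 7, 2, 6], r−c [-2, -3, -5, 0, 4, -1, 5, 2], r+c [4, 7, 11, 8, 6, 13, 9, 14] are all distinct, so no two queens attack.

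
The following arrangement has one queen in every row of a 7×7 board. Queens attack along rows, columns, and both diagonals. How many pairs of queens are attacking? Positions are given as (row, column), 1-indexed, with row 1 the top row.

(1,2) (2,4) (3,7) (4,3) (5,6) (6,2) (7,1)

Same column: (1,2)–(6,2) (column 2).
Same diagonal: (1,2)–(5,6) (|1−5| = |2−6| = 4); (6,2)–(7,1) (|6−7| = |2−1| = 1).
Total attacking pairs: 3.

3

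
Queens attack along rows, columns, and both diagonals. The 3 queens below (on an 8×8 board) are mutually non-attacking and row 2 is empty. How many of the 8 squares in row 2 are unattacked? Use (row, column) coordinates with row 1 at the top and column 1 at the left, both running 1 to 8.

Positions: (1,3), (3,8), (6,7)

3

(1,3) attacks row 2 at column 3 and diagonals 2, 4.
(3,8) attacks row 2 at column 8 and diagonals 7.
(6,7) attacks row 2 at column 7 and diagonals 3.
Attacked columns: {2, 3, 4, 7, 8}. Safe: {1, 5, 6}.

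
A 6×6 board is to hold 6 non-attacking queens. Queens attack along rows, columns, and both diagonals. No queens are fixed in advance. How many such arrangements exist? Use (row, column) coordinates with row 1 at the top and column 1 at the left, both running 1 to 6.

4

Branch on row 1: col 1 → 0; col 2 → 1; col 3 → 1; col 4 → 1; col 5 → 1; col 6 → 0.
Sum: 0 + 1 + 1 + 1 + 1 + 0 = 4.
(This is the classic 6-queens count.)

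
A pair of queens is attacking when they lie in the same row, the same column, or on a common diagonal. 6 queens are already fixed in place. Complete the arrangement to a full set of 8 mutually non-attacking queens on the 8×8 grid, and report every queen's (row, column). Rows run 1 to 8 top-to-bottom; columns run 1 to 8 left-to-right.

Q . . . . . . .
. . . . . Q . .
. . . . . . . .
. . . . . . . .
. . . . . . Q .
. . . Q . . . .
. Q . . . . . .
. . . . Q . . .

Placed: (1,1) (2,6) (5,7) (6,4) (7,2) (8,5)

Row 3: attacked by (1,1)→{1,3}; (2,6)→{5,6,7}; (5,7)→{5,7}; (6,4)→{1,4,7}; (7,2)→{2,6}; (8,5)→{5}. Safe: 8. Place at column 8.
Row 4: attacked by (1,1)→{1,4}; (2,6)→{4,6,8}; (3,8)→{7,8}; (5,7)→{6,7,8}; (6,4)→{2,4,6}; (7,2)→{2,5}; (8,5)→{1,5}. Safe: 3. Place at column 3.
Columns [1, 6, 8, 3, 7, 4, 2, 5], r−c [0, -4, -5, 1, -2, 2, 5, 3], r+c [2, 8, 11, 7, 12, 10, 9, 13] are all distinct, so no two queens attack.

(1,1) (2,6) (3,8) (4,3) (5,7) (6,4) (7,2) (8,5)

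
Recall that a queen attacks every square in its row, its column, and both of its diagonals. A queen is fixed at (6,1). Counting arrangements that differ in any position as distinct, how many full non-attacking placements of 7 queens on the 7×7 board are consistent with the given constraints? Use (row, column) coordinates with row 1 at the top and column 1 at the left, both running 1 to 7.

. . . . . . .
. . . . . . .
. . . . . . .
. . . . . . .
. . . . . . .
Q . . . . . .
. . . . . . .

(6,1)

7

Branch on row 1: col 2 → 1; col 3 → 1; col 4 → 2; col 5 → 2; col 7 → 1.
Sum: 1 + 1 + 2 + 2 + 1 = 7.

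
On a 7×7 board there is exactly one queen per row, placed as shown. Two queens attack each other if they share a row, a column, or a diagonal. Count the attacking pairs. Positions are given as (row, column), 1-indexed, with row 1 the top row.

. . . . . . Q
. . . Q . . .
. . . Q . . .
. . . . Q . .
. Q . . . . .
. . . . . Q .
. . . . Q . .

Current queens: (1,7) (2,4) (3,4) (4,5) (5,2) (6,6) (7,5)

5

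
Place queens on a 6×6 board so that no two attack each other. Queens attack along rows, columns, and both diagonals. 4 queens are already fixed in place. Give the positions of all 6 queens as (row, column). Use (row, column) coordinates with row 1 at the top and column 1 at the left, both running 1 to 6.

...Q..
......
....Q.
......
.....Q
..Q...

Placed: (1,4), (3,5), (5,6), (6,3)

Row 2: attacked by (1,4)→{3,4,5}; (3,5)→{4,5,6}; (5,6)→{3,6}; (6,3)→{3}. Safe: 1, 2. Place at column 1.
Row 4: attacked by (1,4)→{1,4}; (2,1)→{1,3}; (3,5)→{4,5,6}; (5,6)→{5,6}; (6,3)→{1,3,5}. Safe: 2. Place at column 2.
Columns [4, 1, 5, 2, 6, 3], r−c [-3, 1, -2, 2, -1, 3], r+c [5, 3, 8, 6, 11, 9] are all distinct, so no two queens attack.

(1,4) (2,1) (3,5) (4,2) (5,6) (6,3)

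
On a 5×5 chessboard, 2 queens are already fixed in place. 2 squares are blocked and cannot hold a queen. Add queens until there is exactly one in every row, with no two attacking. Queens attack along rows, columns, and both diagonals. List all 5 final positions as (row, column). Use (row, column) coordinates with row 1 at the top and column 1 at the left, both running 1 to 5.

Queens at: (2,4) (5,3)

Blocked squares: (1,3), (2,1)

(1,1) (2,4) (3,2) (4,5) (5,3)

Row 1: attacked by (2,4)→{3,4,5}; (5,3)→{3}. Blocked: 3. Safe: 1, 2. Place at column 1.
Row 3: attacked by (1,1)→{1,3}; (2,4)→{3,4,5}; (5,3)→{1,3,5}. Safe: 2. Place at column 2.
Row 4: attacked by (1,1)→{1,4}; (2,4)→{2,4}; (3,2)→{1,2,3}; (5,3)→{2,3,4}. Safe: 5. Place at column 5.
Columns [1, 4, 2, 5, 3], r−c [0, -2, 1, -1, 2], r+c [2, 6, 5, 9, 8] are all distinct, so no two queens attack.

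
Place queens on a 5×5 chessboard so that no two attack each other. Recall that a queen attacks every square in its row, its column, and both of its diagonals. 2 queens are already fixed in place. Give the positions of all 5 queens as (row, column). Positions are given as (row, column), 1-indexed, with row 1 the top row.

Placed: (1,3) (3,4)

(1,3) (2,1) (3,4) (4,2) (5,5)

Row 2: attacked by (1,3)→{2,3,4}; (3,4)→{3,4,5}. Safe: 1. Place at column 1.
Row 4: attacked by (1,3)→{3}; (2,1)→{1,3}; (3,4)→{3,4,5}. Safe: 2. Place at column 2.
Row 5: attacked by (1,3)→{3}; (2,1)→{1,4}; (3,4)→{2,4}; (4,2)→{1,2,3}. Safe: 5. Place at column 5.
Columns [3, 1, 4, 2, 5], r−c [-2, 1, -1, 2, 0], r+c [4, 3, 7, 6, 10] are all distinct, so no two queens attack.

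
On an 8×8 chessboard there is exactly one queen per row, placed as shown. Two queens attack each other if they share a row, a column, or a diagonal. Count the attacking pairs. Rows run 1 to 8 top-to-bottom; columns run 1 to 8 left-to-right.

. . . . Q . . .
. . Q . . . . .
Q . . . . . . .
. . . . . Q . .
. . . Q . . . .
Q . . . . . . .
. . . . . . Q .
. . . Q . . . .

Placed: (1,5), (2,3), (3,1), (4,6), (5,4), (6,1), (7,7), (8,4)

2

Same column: (3,1)–(6,1) (column 1); (5,4)–(8,4) (column 4).
Total attacking pairs: 2.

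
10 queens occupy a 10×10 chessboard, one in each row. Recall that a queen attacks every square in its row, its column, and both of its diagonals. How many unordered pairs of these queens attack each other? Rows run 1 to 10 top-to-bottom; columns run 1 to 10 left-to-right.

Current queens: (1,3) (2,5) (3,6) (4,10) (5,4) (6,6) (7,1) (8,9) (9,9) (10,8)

6

Same column: (3,6)–(6,6) (column 6); (8,9)–(9,9) (column 9).
Same diagonal: (2,5)–(3,6) (|2−3| = |5−6| = 1); (3,6)–(5,4) (|3−5| = |6−4| = 2); (6,6)–(9,9) (|6−9| = |6−9| = 3); (9,9)–(10,8) (|9−10| = |9−8| = 1).
Total attacking pairs: 6.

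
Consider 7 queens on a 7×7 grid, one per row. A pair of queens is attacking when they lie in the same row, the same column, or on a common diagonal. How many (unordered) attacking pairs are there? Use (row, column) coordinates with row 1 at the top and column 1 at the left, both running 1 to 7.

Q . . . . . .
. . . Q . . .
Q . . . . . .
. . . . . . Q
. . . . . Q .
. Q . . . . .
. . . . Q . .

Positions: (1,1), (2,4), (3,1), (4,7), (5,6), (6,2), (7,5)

Same column: (1,1)–(3,1) (column 1).
Same diagonal: (3,1)–(7,5) (|3−7| = |1−5| = 4); (4,7)–(5,6) (|4−5| = |7−6| = 1).
Total attacking pairs: 3.

3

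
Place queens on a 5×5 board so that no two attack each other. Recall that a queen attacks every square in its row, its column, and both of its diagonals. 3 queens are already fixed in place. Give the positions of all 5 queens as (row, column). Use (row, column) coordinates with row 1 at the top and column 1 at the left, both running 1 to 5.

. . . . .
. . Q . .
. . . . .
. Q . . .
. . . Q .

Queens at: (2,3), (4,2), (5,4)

(1,1) (2,3) (3,5) (4,2) (5,4)

Row 1: attacked by (2,3)→{2,3,4}; (4,2)→{2,5}; (5,4)→{4}. Safe: 1. Place at column 1.
Row 3: attacked by (1,1)→{1,3}; (2,3)→{2,3,4}; (4,2)→{1,2,3}; (5,4)→{2,4}. Safe: 5. Place at column 5.
Columns [1, 3, 5, 2, 4], r−c [0, -1, -2, 2, 1], r+c [2, 5, 8, 6, 9] are all distinct, so no two queens attack.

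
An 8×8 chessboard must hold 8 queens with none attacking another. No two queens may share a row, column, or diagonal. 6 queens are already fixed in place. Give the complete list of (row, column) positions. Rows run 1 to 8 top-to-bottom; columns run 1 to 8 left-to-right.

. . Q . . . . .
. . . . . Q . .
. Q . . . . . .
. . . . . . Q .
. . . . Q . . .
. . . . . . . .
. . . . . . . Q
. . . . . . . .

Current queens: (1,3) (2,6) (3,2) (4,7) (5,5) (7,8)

(1,3) (2,6) (3,2) (4,7) (5,5) (6,1) (7,8) (8,4)

Row 6: attacked by (1,3)→{3,8}; (2,6)→{2,6}; (3,2)→{2,5}; (4,7)→{5,7}; (5,5)→{4,5,6}; (7,8)→{7,8}. Safe: 1. Place at column 1.
Row 8: attacked by (1,3)→{3}; (2,6)→{6}; (3,2)→{2,7}; (4,7)→{3,7}; (5,5)→{2,5,8}; (6,1)→{1,3}; (7,8)→{7,8}. Safe: 4. Place at column 4.
Columns [3, 6, 2, 7, 5, 1, 8, 4], r−c [-2, -4, 1, -3, 0, 5, -1, 4], r+c [4, 8, 5, 11, 10, 7, 15, 12] are all distinct, so no two queens attack.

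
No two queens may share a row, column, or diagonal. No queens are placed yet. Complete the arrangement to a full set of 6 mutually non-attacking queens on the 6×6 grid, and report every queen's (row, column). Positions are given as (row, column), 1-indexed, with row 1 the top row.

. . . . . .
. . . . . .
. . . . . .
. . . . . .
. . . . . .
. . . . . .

Row 1: Safe: 1, 2, 3, 4, 5, 6. Place at column 2.
Row 2: attacked by (1,2)→{1,2,3}. Safe: 4, 5, 6. Place at column 4.
Row 3: attacked by (1,2)→{2,4}; (2,4)→{3,4,5}. Safe: 1, 6. Place at column 6.
Row 4: attacked by (1,2)→{2,5}; (2,4)→{2,4,6}; (3,6)→{5,6}. Safe: 1, 3. Place at column 1.
Row 5: attacked by (1,2)→{2,6}; (2,4)→{1,4}; (3,6)→{4,6}; (4,1)→{1,2}. Safe: 3, 5. Place at column 3.
Row 6: attacked by (1,2)→{2}; (2,4)→{4}; (3,6)→{3,6}; (4,1)→{1,3}; (5,3)→{2,3,4}. Safe: 5. Place at column 5.
Columns [2, 4, 6, 1, 3, 5], r−c [-1, -2, -3, 3, 2, 1], r+c [3, 6, 9, 5, 8, 11] are all distinct, so no two queens attack.

(1,2) (2,4) (3,6) (4,1) (5,3) (6,5)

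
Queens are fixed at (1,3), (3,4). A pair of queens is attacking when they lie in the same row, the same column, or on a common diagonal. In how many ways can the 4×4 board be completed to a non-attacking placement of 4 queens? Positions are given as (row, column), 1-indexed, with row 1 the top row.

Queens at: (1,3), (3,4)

1

Branch on row 2: col 1 → 1.
Sum: 1 = 1.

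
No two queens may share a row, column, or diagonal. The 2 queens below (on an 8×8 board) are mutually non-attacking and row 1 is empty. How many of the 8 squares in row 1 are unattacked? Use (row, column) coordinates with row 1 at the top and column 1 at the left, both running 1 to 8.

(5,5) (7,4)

(5,5) attacks row 1 at column 5 and diagonals 1.
(7,4) attacks row 1 at column 4.
Attacked columns: {1, 4, 5}. Safe: {2, 3, 6, 7, 8}.

5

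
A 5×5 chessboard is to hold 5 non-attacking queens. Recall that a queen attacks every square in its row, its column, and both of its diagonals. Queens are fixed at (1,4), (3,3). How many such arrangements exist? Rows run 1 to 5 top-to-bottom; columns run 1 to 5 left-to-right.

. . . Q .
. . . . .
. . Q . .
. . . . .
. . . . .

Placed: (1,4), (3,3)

Branch on row 2: col 1 → 1.
Sum: 1 = 1.

1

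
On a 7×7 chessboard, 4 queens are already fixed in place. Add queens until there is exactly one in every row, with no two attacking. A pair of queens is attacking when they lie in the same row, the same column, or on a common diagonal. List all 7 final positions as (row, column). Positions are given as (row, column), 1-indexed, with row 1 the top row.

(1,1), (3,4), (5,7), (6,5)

Row 2: attacked by (1,1)→{1,2}; (3,4)→{3,4,5}; (5,7)→{4,7}; (6,5)→{1,5}. Safe: 6. Place at column 6.
Row 4: attacked by (1,1)→{1,4}; (2,6)→{4,6}; (3,4)→{3,4,5}; (5,7)→{6,7}; (6,5)→{3,5,7}. Safe: 2. Place at column 2.
Row 7: attacked by (1,1)→{1,7}; (2,6)→{1,6}; (3,4)→{4}; (4,2)→{2,5}; (5,7)→{5,7}; (6,5)→{4,5,6}. Safe: 3. Place at column 3.
Columns [1, 6, 4, 2, 7, 5, 3], r−c [0, -4, -1, 2, -2, 1, 4], r+c [2, 8, 7, 6, 12, 11, 10] are all distinct, so no two queens attack.

(1,1) (2,6) (3,4) (4,2) (5,7) (6,5) (7,3)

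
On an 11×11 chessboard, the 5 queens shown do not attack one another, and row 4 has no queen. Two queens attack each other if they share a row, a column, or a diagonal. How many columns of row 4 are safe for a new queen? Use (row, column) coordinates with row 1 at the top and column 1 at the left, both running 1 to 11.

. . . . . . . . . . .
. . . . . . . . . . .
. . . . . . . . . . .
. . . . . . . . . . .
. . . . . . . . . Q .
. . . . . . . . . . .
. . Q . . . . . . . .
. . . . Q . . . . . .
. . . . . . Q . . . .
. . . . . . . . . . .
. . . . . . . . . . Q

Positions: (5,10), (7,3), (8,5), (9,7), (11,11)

1

(5,10) attacks row 4 at column 10 and diagonals 9, 11.
(7,3) attacks row 4 at column 3 and diagonals 6.
(8,5) attacks row 4 at column 5 and diagonals 1, 9.
(9,7) attacks row 4 at column 7 and diagonals 2.
(11,11) attacks row 4 at column 11 and diagonals 4.
Attacked columns: {1, 2, 3, 4, 5, 6, 7, 9, 10, 11}. Safe: {8}.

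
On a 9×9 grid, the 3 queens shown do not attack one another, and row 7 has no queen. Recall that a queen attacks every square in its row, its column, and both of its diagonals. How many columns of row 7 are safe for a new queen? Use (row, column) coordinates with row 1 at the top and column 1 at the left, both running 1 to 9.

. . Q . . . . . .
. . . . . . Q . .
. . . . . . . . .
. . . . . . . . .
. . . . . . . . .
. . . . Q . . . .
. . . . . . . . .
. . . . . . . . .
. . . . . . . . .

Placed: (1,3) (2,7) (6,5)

(1,3) attacks row 7 at column 3 and diagonals 9.
(2,7) attacks row 7 at column 7 and diagonals 2.
(6,5) attacks row 7 at column 5 and diagonals 4, 6.
Attacked columns: {2, 3, 4, 5, 6, 7, 9}. Safe: {1, 8}.

2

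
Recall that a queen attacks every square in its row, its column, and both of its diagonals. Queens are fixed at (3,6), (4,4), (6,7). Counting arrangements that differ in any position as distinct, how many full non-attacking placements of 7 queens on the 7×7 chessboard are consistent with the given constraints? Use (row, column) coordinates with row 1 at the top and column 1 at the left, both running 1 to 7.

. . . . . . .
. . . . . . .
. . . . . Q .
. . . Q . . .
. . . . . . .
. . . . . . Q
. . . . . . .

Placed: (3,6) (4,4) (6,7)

Branch on row 1: col 3 → 1; col 5 → 1.
Sum: 1 + 1 = 2.

2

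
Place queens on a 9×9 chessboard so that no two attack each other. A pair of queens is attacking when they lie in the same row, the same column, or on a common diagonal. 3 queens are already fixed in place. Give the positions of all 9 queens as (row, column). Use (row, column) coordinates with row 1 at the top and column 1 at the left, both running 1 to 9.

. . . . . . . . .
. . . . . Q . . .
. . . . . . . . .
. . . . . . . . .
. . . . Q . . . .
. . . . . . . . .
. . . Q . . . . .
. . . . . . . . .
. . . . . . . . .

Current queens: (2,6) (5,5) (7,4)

(1,3) (2,6) (3,9) (4,2) (5,5) (6,7) (7,4) (8,1) (9,8)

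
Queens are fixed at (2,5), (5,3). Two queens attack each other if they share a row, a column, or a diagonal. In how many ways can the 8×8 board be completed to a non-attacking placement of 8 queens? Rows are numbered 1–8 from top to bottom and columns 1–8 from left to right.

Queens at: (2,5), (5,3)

2

Branch on row 1: col 1 → 1; col 2 → 1; col 8 → 0.
Sum: 1 + 1 + 0 = 2.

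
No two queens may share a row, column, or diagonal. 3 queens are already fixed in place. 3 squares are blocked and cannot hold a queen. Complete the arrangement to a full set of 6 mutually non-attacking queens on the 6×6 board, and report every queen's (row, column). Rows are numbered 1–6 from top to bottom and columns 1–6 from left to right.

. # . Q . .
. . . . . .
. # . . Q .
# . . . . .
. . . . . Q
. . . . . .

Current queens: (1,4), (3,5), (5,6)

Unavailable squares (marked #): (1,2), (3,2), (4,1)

(1,4) (2,1) (3,5) (4,2) (5,6) (6,3)

Row 2: attacked by (1,4)→{3,4,5}; (3,5)→{4,5,6}; (5,6)→{3,6}. Safe: 1, 2. Place at column 1.
Row 4: attacked by (1,4)→{1,4}; (2,1)→{1,3}; (3,5)→{4,5,6}; (5,6)→{5,6}. Blocked: 1. Safe: 2. Place at column 2.
Row 6: attacked by (1,4)→{4}; (2,1)→{1,5}; (3,5)→{2,5}; (4,2)→{2,4}; (5,6)→{5,6}. Safe: 3. Place at column 3.
Columns [4, 1, 5, 2, 6, 3], r−c [-3, 1, -2, 2, -1, 3], r+c [5, 3, 8, 6, 11, 9] are all distinct, so no two queens attack.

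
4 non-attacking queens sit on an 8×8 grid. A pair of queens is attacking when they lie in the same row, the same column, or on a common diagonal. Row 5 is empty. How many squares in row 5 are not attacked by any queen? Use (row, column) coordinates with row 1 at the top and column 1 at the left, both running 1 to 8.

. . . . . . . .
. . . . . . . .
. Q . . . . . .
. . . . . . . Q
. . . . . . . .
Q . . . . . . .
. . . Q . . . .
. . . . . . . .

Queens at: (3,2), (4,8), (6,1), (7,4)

2

(3,2) attacks row 5 at column 2 and diagonals 4.
(4,8) attacks row 5 at column 8 and diagonals 7.
(6,1) attacks row 5 at column 1 and diagonals 2.
(7,4) attacks row 5 at column 4 and diagonals 2, 6.
Attacked columns: {1, 2, 4, 6, 7, 8}. Safe: {3, 5}.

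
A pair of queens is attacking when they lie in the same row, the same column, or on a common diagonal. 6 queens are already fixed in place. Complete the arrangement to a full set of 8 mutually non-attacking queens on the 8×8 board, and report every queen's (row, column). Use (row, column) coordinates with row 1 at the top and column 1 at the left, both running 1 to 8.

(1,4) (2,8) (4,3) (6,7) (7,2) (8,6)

Row 3: attacked by (1,4)→{2,4,6}; (2,8)→{7,8}; (4,3)→{2,3,4}; (6,7)→{4,7}; (7,2)→{2,6}; (8,6)→{1,6}. Safe: 5. Place at column 5.
Row 5: attacked by (1,4)→{4,8}; (2,8)→{5,8}; (3,5)→{3,5,7}; (4,3)→{2,3,4}; (6,7)→{6,7,8}; (7,2)→{2,4}; (8,6)→{3,6}. Safe: 1. Place at column 1.
Columns [4, 8, 5, 3, 1, 7, 2, 6], r−c [-3, -6, -2, 1, 4, -1, 5, 2], r+c [5, 10, 8, 7, 6, 13, 9, 14] are all distinct, so no two queens attack.

(1,4) (2,8) (3,5) (4,3) (5,1) (6,7) (7,2) (8,6)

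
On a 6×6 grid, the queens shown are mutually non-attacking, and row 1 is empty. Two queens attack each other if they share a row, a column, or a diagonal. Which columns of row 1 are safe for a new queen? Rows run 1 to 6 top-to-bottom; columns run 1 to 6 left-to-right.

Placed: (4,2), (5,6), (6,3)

(4,2) attacks row 1 at column 2 and diagonals 5.
(5,6) attacks row 1 at column 6 and diagonals 2.
(6,3) attacks row 1 at column 3.
Attacked columns: {2, 3, 5, 6}. Safe: {1, 4}.

columns 1, 4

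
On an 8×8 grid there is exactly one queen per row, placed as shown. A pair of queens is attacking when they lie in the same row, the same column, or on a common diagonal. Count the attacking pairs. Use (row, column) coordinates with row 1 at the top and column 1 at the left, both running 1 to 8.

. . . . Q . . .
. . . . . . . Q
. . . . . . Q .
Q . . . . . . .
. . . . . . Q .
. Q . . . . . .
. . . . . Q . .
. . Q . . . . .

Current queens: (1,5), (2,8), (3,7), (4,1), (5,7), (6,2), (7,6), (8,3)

3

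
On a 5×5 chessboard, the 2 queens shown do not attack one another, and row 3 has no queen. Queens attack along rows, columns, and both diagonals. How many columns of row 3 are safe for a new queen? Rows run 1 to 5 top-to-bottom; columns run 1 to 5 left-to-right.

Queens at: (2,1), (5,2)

(2,1) attacks row 3 at column 1 and diagonals 2.
(5,2) attacks row 3 at column 2 and diagonals 4.
Attacked columns: {1, 2, 4}. Safe: {3, 5}.

2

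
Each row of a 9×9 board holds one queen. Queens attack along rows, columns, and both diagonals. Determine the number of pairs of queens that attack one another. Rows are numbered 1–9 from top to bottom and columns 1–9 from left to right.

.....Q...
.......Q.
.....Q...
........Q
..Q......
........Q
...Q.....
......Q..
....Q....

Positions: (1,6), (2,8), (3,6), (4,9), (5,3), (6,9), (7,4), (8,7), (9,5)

5

Same column: (1,6)–(3,6) (column 6); (4,9)–(6,9) (column 9).
Same diagonal: (1,6)–(4,9) (|1−4| = |6−9| = 3); (3,6)–(6,9) (|3−6| = |6−9| = 3); (6,9)–(8,7) (|6−8| = |9−7| = 2).
Total attacking pairs: 5.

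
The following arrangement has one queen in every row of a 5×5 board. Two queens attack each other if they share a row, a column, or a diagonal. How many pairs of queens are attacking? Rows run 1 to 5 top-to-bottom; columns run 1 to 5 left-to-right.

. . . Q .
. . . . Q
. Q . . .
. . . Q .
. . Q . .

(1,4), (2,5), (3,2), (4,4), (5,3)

Same column: (1,4)–(4,4) (column 4).
Same diagonal: (1,4)–(2,5) (|1−2| = |4−5| = 1); (1,4)–(3,2) (|1−3| = |4−2| = 2); (4,4)–(5,3) (|4−5| = |4−3| = 1).
Total attacking pairs: 4.

4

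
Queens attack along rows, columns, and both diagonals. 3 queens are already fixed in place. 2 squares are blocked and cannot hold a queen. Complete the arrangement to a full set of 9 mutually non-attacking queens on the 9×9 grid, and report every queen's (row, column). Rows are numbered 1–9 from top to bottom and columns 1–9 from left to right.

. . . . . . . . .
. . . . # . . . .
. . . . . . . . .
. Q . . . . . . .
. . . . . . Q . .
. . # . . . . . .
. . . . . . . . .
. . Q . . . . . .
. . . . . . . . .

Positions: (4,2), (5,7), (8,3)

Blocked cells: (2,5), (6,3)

Row 1: attacked by (4,2)→{2,5}; (5,7)→{3,7}; (8,3)→{3}. Safe: 1, 4, 6, 8, 9. Place at column 1.
Row 2: attacked by (1,1)→{1,2}; (4,2)→{2,4}; (5,7)→{4,7}; (8,3)→{3,9}. Blocked: 5. Safe: 6, 8. Place at column 8.
Row 3: attacked by (1,1)→{1,3}; (2,8)→{7,8,9}; (4,2)→{1,2,3}; (5,7)→{5,7,9}; (8,3)→{3,8}. Safe: 4, 6. Place at column 4.
Row 6: attacked by (1,1)→{1,6}; (2,8)→{4,8}; (3,4)→{1,4,7}; (4,2)→{2,4}; (5,7)→{6,7,8}; (8,3)→{1,3,5}. Blocked: 3. Safe: 9. Place at column 9.
Row 7: attacked by (1,1)→{1,7}; (2,8)→{3,8}; (3,4)→{4,8}; (4,2)→{2,5}; (5,7)→{5,7,9}; (6,9)→{8,9}; (8,3)→{2,3,4}. Safe: 6. Place at column 6.
Row 9: attacked by (1,1)→{1,9}; (2,8)→{1,8}; (3,4)→{4}; (4,2)→{2,7}; (5,7)→{3,7}; (6,9)→{6,9}; (7,6)→{4,6,8}; (8,3)→{2,3,4}. Safe: 5. Place at column 5.
Columns [1, 8, 4, 2, 7, 9, 6, 3, 5], r−c [0, -6, -1, 2, -2, -3, 1, 5, 4], r+c [2, 10, 7, 6, 12, 15, 13, 11, 14] are all distinct, so no two queens attack.

(1,1) (2,8) (3,4) (4,2) (5,7) (6,9) (7,6) (8,3) (9,5)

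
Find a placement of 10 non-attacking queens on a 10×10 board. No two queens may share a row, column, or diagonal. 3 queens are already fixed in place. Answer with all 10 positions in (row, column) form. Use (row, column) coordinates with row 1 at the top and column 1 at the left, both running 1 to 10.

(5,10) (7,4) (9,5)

(1,7) (2,2) (3,6) (4,8) (5,10) (6,1) (7,4) (8,9) (9,5) (10,3)

Row 1: attacked by (5,10)→{6,10}; (7,4)→{4,10}; (9,5)→{5}. Safe: 1, 2, 3, 7, 8, 9. Place at column 7.
Row 2: attacked by (1,7)→{6,7,8}; (5,10)→{7,10}; (7,4)→{4,9}; (9,5)→{5}. Safe: 1, 2, 3. Place at column 2.
Row 3: attacked by (1,7)→{5,7,9}; (2,2)→{1,2,3}; (5,10)→{8,10}; (7,4)→{4,8}; (9,5)→{5}. Safe: 6. Place at column 6.
Row 4: attacked by (1,7)→{4,7,10}; (2,2)→{2,4}; (3,6)→{5,6,7}; (5,10)→{9,10}; (7,4)→{1,4,7}; (9,5)→{5,10}. Safe: 3, 8. Place at column 8.
Row 6: attacked by (1,7)→{2,7}; (2,2)→{2,6}; (3,6)→{3,6,9}; (4,8)→{6,8,10}; (5,10)→{9,10}; (7,4)→{3,4,5}; (9,5)→{2,5,8}. Safe: 1. Place at column 1.
Row 8: attacked by (1,7)→{7}; (2,2)→{2,8}; (3,6)→{1,6}; (4,8)→{4,8}; (5,10)→{7,10}; (6,1)→{1,3}; (7,4)→{3,4,5}; (9,5)→{4,5,6}. Safe: 9. Place at column 9.
Row 10: attacked by (1,7)→{7}; (2,2)→{2,10}; (3,6)→{6}; (4,8)→{2,8}; (5,10)→{5,10}; (6,1)→{1,5}; (7,4)→{1,4,7}; (8,9)→{7,9}; (9,5)→{4,5,6}. Safe: 3. Place at column 3.
Columns [7, 2, 6, 8, 10, 1, 4, 9, 5, 3], r−c [-6, 0, -3, -4, -5, 5, 3, -1, 4, 7], r+c [8, 4, 9, 12, 15, 7, 11, 17, 14, 13] are all distinct, so no two queens attack.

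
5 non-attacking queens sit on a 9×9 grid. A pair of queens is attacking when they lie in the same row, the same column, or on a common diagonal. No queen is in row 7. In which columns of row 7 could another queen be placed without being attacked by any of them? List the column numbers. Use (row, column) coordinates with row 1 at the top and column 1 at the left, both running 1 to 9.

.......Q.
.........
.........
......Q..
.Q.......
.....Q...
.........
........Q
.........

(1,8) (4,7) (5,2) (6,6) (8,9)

(1,8) attacks row 7 at column 8 and diagonals 2.
(4,7) attacks row 7 at column 7 and diagonals 4.
(5,2) attacks row 7 at column 2 and diagonals 4.
(6,6) attacks row 7 at column 6 and diagonals 5, 7.
(8,9) attacks row 7 at column 9 and diagonals 8.
Attacked columns: {2, 4, 5, 6, 7, 8, 9}. Safe: {1, 3}.

columns 1, 3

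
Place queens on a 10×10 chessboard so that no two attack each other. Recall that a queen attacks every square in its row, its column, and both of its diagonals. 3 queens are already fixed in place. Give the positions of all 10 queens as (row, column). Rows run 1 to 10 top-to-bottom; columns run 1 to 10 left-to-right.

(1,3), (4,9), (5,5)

Row 2: attacked by (1,3)→{2,3,4}; (4,9)→{7,9}; (5,5)→{2,5,8}. Safe: 1, 6, 10. Place at column 1.
Row 3: attacked by (1,3)→{1,3,5}; (2,1)→{1,2}; (4,9)→{8,9,10}; (5,5)→{3,5,7}. Safe: 4, 6. Place at column 6.
Row 6: attacked by (1,3)→{3,8}; (2,1)→{1,5}; (3,6)→{3,6,9}; (4,9)→{7,9}; (5,5)→{4,5,6}. Safe: 2, 10. Place at column 10.
Row 7: attacked by (1,3)→{3,9}; (2,1)→{1,6}; (3,6)→{2,6,10}; (4,9)→{6,9}; (5,5)→{3,5,7}; (6,10)→{9,10}. Safe: 4, 8. Place at column 8.
Row 8: attacked by (1,3)→{3,10}; (2,1)→{1,7}; (3,6)→{1,6}; (4,9)→{5,9}; (5,5)→{2,5,8}; (6,10)→{8,10}; (7,8)→{7,8,9}. Safe: 4. Place at column 4.
Row 9: attacked by (1,3)→{3}; (2,1)→{1,8}; (3,6)→{6}; (4,9)→{4,9}; (5,5)→{1,5,9}; (6,10)→{7,10}; (7,8)→{6,8,10}; (8,4)→{3,4,5}. Safe: 2. Place at column 2.
Row 10: attacked by (1,3)→{3}; (2,1)→{1,9}; (3,6)→{6}; (4,9)→{3,9}; (5,5)→{5,10}; (6,10)→{6,10}; (7,8)→{5,8}; (8,4)→{2,4,6}; (9,2)→{1,2,3}. Safe: 7. Place at column 7.
Columns [3, 1, 6, 9, 5, 10, 8, 4, 2, 7], r−c [-2, 1, -3, -5, 0, -4, -1, 4, 7, 3], r+c [4, 3, 9, 13, 10, 16, 15, 12, 11, 17] are all distinct, so no two queens attack.

(1,3) (2,1) (3,6) (4,9) (5,5) (6,10) (7,8) (8,4) (9,2) (10,7)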